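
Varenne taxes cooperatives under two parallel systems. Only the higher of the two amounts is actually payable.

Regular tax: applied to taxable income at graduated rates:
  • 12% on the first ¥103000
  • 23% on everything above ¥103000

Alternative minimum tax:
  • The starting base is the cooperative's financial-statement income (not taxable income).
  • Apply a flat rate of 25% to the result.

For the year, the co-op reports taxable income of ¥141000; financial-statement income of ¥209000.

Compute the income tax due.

¥52250

Regular tax:
  ¥103000 × 12% = ¥12360
  ¥38000 × 23% = ¥8740
  → ¥21100

Alternative minimum tax:
  Base (financial-statement income): ¥209000
  ¥209000 × 25% = ¥52250

¥52250 > ¥21100, so the alternative minimum tax is the binding amount.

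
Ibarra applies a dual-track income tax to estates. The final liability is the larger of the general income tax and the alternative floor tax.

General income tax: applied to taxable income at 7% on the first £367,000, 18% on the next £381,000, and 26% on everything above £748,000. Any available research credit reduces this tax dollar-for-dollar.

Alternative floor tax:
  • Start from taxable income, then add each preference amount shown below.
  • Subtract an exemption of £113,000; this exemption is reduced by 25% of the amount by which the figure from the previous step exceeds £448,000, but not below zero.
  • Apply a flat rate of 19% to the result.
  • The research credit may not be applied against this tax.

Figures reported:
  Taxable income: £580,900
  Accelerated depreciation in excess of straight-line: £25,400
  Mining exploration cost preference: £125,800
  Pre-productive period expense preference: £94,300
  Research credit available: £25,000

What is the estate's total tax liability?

£153,520

General income tax:
  £367,000 × 7% = £25,690
  £213,900 × 18% = £38,502
  → £64,192
  Less research credit £25,000 → £39,192

Alternative floor tax:
  Adjusted income: £580,900 + £25,400 + £125,800 + £94,300 = £826,400
  Exemption: £113,000 − 25% × (£826,400 − £448,000) = £113,000 − £94,600 = £18,400
  Base: £826,400 − £18,400 = £808,000
  £808,000 × 19% = £153,520

£153,520 > £39,192, so the alternative floor tax is the binding amount.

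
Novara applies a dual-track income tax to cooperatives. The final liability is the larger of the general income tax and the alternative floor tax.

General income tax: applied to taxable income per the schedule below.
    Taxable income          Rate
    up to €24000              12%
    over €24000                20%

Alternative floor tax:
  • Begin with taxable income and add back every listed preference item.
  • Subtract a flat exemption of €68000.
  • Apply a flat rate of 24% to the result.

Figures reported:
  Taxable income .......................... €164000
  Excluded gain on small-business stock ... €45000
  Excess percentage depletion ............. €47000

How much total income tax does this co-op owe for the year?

General income tax:
  €24000 × 12% = €2880
  €140000 × 20% = €28000
  → €30880

Alternative floor tax:
  Adjusted income: €164000 + €45000 + €47000 = €256000
  Less exemption €68000 → base €188000
  €188000 × 24% = €45120

€45120 > €30880, so the alternative floor tax is the binding amount.

€45120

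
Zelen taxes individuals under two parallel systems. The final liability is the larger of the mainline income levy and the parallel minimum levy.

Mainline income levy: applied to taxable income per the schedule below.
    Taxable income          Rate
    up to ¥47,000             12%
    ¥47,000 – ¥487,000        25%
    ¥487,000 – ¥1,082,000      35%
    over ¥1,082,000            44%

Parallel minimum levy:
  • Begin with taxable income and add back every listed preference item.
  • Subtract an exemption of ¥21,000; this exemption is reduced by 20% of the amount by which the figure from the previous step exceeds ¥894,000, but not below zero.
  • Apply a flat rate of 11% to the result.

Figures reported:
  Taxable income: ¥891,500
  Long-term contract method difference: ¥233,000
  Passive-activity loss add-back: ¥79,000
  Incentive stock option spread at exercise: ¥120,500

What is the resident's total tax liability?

Mainline income levy:
  ¥47,000 × 12% = ¥5,640
  ¥440,000 × 25% = ¥110,000
  ¥404,500 × 35% = ¥141,575
  → ¥257,215

Parallel minimum levy:
  Adjusted income: ¥891,500 + ¥233,000 + ¥79,000 + ¥120,500 = ¥1,324,000
  Exemption: 20% × (¥1,324,000 − ¥894,000) = ¥86,000 ≥ ¥21,000, so the exemption is fully phased out
  Base: ¥1,324,000 − ¥0 = ¥1,324,000
  ¥1,324,000 × 11% = ¥145,640

¥257,215 > ¥145,640, so the mainline income levy governs.

¥257,215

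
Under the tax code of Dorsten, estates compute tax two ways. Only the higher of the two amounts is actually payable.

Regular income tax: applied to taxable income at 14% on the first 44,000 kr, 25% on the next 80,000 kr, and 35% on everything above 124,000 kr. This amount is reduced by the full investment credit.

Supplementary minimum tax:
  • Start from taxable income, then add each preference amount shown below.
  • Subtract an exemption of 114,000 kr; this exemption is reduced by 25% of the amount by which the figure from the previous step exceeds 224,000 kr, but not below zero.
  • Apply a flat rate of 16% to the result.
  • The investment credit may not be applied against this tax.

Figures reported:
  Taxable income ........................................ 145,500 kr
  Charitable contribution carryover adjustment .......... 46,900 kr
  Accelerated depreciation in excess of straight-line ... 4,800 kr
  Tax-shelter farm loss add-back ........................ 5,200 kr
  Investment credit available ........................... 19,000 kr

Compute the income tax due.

14,685 kr

Regular income tax:
  44,000 kr × 14% = 6,160 kr
  80,000 kr × 25% = 20,000 kr
  21,500 kr × 35% = 7,525 kr
  → 33,685 kr
  Less investment credit 19,000 kr → 14,685 kr

Supplementary minimum tax:
  Adjusted income: 145,500 kr + 46,900 kr + 4,800 kr + 5,200 kr = 202,400 kr
  Exemption: 202,400 kr ≤ 224,000 kr, so full 114,000 kr applies
  Base: 202,400 kr − 114,000 kr = 88,400 kr
  88,400 kr × 16% = 14,144 kr

14,685 kr > 14,144 kr, so the regular income tax governs.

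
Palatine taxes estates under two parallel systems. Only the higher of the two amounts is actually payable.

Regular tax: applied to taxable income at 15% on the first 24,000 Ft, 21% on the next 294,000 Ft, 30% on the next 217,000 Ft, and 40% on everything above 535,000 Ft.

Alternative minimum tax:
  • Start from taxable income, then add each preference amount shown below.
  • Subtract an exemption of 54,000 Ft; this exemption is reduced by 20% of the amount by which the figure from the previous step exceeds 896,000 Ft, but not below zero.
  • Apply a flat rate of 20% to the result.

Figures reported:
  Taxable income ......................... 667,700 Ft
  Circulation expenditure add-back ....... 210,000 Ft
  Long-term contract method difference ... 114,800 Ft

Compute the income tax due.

191,560 Ft

Regular tax:
  24,000 Ft × 15% = 3,600 Ft
  294,000 Ft × 21% = 61,740 Ft
  217,000 Ft × 30% = 65,100 Ft
  132,700 Ft × 40% = 53,080 Ft
  → 183,520 Ft

Alternative minimum tax:
  Adjusted income: 667,700 Ft + 210,000 Ft + 114,800 Ft = 992,500 Ft
  Exemption: 54,000 Ft − 20% × (992,500 Ft − 896,000 Ft) = 54,000 Ft − 19,300 Ft = 34,700 Ft
  Base: 992,500 Ft − 34,700 Ft = 957,800 Ft
  957,800 Ft × 20% = 191,560 Ft

191,560 Ft > 183,520 Ft, so the alternative minimum tax is the binding amount.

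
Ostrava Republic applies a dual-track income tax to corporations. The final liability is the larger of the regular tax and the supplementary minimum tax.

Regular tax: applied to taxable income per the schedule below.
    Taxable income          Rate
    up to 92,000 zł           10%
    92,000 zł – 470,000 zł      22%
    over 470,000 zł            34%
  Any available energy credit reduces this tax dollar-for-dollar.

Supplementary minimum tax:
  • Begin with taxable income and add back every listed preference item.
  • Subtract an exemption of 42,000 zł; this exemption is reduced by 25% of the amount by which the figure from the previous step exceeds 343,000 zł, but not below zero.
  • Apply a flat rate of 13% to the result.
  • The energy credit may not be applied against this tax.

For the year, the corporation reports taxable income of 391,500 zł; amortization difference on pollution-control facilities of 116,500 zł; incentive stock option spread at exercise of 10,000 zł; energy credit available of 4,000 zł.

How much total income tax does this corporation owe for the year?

Regular tax:
  92,000 zł × 10% = 9,200 zł
  299,500 zł × 22% = 65,890 zł
  → 75,090 zł
  Less energy credit 4,000 zł → 71,090 zł

Supplementary minimum tax:
  Adjusted income: 391,500 zł + 116,500 zł + 10,000 zł = 518,000 zł
  Exemption: 25% × (518,000 zł − 343,000 zł) = 43,750 zł ≥ 42,000 zł, so the exemption is fully phased out
  Base: 518,000 zł − 0 zł = 518,000 zł
  518,000 zł × 13% = 67,340 zł

71,090 zł > 67,340 zł, so the regular tax governs.

71,090 zł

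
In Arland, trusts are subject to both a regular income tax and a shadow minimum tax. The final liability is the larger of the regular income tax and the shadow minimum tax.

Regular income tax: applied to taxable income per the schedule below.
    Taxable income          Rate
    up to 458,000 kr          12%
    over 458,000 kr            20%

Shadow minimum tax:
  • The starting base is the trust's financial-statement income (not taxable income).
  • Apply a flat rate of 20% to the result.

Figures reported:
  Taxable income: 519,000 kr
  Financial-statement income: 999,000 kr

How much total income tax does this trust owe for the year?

199,800 kr

Regular income tax:
  458,000 kr × 12% = 54,960 kr
  61,000 kr × 20% = 12,200 kr
  → 67,160 kr

Shadow minimum tax:
  Base (financial-statement income): 999,000 kr
  999,000 kr × 20% = 199,800 kr

199,800 kr > 67,160 kr, so the shadow minimum tax is the binding amount.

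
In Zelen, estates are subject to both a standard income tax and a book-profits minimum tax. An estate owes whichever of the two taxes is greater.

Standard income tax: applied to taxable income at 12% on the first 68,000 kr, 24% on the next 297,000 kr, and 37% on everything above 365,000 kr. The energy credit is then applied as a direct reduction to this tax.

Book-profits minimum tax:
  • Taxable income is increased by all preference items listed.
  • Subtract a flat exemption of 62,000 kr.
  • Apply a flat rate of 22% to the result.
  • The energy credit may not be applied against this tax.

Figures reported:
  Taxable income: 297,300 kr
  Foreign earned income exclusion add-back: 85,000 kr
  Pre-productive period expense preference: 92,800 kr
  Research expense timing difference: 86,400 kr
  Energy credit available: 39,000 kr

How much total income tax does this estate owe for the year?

109,890 kr

Standard income tax:
  68,000 kr × 12% = 8,160 kr
  229,300 kr × 24% = 55,032 kr
  → 63,192 kr
  Less energy credit 39,000 kr → 24,192 kr

Book-profits minimum tax:
  Adjusted income: 297,300 kr + 85,000 kr + 92,800 kr + 86,400 kr = 561,500 kr
  Less exemption 62,000 kr → base 499,500 kr
  499,500 kr × 22% = 109,890 kr

109,890 kr > 24,192 kr, so the book-profits minimum tax is the binding amount.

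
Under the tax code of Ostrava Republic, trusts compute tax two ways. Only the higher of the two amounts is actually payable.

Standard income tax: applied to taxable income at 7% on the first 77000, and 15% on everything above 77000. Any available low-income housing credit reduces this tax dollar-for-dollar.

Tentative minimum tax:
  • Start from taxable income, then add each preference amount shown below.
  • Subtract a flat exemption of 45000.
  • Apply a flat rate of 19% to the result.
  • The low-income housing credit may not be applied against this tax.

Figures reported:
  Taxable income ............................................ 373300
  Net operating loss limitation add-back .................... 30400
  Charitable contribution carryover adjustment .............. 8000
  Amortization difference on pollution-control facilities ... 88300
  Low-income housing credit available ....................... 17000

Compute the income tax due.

Standard income tax:
  77000 × 7% = 5390
  296300 × 15% = 44445
  → 49835
  Less low-income housing credit 17000 → 32835

Tentative minimum tax:
  Adjusted income: 373300 + 30400 + 8000 + 88300 = 500000
  Less exemption 45000 → base 455000
  455000 × 19% = 86450

86450 > 32835, so the tentative minimum tax is the binding amount.

86450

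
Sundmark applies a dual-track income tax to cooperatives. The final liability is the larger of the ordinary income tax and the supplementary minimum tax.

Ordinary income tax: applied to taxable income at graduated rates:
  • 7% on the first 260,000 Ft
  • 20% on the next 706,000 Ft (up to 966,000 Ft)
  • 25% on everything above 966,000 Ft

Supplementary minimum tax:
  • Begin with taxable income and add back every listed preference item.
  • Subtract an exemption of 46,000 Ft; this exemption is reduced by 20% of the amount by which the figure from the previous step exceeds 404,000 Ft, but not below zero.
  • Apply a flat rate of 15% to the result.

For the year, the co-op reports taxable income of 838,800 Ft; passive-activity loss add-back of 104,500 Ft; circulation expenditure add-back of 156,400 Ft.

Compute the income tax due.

Supplementary minimum tax:
  Adjusted income: 838,800 Ft + 104,500 Ft + 156,400 Ft = 1,099,700 Ft
  Exemption: 20% × (1,099,700 Ft − 404,000 Ft) = 139,140 Ft ≥ 46,000 Ft, so the exemption is fully phased out
  Base: 1,099,700 Ft − 0 Ft = 1,099,700 Ft
  1,099,700 Ft × 15% = 164,955 Ft

Ordinary income tax:
  260,000 Ft × 7% = 18,200 Ft
  578,800 Ft × 20% = 115,760 Ft
  → 133,960 Ft

164,955 Ft > 133,960 Ft, so the supplementary minimum tax is the binding amount.

164,955 Ft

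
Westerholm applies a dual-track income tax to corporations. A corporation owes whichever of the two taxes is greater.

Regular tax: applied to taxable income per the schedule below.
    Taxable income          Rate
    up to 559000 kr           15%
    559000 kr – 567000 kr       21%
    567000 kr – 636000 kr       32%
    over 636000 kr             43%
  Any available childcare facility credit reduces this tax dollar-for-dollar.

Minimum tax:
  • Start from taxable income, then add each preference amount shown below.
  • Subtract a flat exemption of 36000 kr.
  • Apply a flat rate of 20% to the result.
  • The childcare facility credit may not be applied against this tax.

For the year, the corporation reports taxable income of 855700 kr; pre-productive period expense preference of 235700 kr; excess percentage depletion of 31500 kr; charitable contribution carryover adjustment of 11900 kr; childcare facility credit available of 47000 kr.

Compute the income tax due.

219760 kr

Minimum tax:
  Adjusted income: 855700 kr + 235700 kr + 31500 kr + 11900 kr = 1134800 kr
  Less exemption 36000 kr → base 1098800 kr
  1098800 kr × 20% = 219760 kr

Regular tax:
  559000 kr × 15% = 83850 kr
  8000 kr × 21% = 1680 kr
  69000 kr × 32% = 22080 kr
  219700 kr × 43% = 94471 kr
  → 202081 kr
  Less childcare facility credit 47000 kr → 155081 kr

219760 kr > 155081 kr, so the minimum tax is the binding amount.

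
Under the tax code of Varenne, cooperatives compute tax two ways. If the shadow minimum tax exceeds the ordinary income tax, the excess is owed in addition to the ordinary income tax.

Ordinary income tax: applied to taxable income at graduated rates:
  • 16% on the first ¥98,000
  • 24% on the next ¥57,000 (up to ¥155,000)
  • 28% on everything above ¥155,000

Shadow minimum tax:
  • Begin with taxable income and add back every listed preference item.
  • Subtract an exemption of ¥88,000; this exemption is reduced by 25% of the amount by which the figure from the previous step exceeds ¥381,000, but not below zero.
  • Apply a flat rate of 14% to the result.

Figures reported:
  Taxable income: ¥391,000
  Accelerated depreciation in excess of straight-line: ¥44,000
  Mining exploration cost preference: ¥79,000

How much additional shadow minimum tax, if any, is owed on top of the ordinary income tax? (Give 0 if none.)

Shadow minimum tax:
  Adjusted income: ¥391,000 + ¥44,000 + ¥79,000 = ¥514,000
  Exemption: ¥88,000 − 25% × (¥514,000 − ¥381,000) = ¥88,000 − ¥33,250 = ¥54,750
  Base: ¥514,000 − ¥54,750 = ¥459,250
  ¥459,250 × 14% = ¥64,295

Ordinary income tax:
  ¥98,000 × 16% = ¥15,680
  ¥57,000 × 24% = ¥13,680
  ¥236,000 × 28% = ¥66,080
  → ¥95,440

¥64,295 ≤ ¥95,440, so no add-on is due.

¥0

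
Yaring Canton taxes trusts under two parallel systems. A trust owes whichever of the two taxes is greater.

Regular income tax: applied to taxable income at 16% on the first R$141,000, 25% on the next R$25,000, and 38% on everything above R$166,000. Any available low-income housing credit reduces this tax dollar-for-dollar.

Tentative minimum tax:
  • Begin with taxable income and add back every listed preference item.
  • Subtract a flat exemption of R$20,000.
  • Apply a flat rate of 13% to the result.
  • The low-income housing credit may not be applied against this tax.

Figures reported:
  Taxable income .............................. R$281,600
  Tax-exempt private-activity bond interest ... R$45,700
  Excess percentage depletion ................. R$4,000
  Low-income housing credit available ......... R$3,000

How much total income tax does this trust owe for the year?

Regular income tax:
  R$141,000 × 16% = R$22,560
  R$25,000 × 25% = R$6,250
  R$115,600 × 38% = R$43,928
  → R$72,738
  Less low-income housing credit R$3,000 → R$69,738

Tentative minimum tax:
  Adjusted income: R$281,600 + R$45,700 + R$4,000 = R$331,300
  Less exemption R$20,000 → base R$311,300
  R$311,300 × 13% = R$40,469

R$69,738 > R$40,469, so the regular income tax governs.

R$69,738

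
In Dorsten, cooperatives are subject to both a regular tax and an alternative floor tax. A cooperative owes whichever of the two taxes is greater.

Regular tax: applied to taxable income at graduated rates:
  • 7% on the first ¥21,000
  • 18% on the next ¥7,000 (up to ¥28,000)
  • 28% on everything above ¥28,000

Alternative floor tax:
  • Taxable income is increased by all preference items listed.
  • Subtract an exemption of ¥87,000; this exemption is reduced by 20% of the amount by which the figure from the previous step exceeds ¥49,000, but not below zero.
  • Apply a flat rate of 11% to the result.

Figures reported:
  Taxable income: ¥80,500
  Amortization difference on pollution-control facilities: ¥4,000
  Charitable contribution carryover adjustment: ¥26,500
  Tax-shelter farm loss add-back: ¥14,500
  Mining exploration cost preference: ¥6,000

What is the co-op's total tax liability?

¥17,430

Regular tax:
  ¥21,000 × 7% = ¥1,470
  ¥7,000 × 18% = ¥1,260
  ¥52,500 × 28% = ¥14,700
  → ¥17,430

Alternative floor tax:
  Adjusted income: ¥80,500 + ¥4,000 + ¥26,500 + ¥14,500 + ¥6,000 = ¥131,500
  Exemption: ¥87,000 − 20% × (¥131,500 − ¥49,000) = ¥87,000 − ¥16,500 = ¥70,500
  Base: ¥131,500 − ¥70,500 = ¥61,000
  ¥61,000 × 11% = ¥6,710

¥17,430 > ¥6,710, so the regular tax governs.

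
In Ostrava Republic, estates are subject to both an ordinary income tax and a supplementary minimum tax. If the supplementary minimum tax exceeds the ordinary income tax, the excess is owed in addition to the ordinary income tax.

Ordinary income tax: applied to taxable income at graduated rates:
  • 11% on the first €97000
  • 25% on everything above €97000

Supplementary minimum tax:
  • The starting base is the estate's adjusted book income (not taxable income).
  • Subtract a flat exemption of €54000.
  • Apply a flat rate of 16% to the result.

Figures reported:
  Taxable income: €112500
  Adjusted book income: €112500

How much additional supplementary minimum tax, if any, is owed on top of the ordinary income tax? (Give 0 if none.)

€0

Supplementary minimum tax:
  Base (adjusted book income): €112500
  Less exemption €54000 → base €58500
  €58500 × 16% = €9360

Ordinary income tax:
  €97000 × 11% = €10670
  €15500 × 25% = €3875
  → €14545

€9360 ≤ €14545, so no add-on is due.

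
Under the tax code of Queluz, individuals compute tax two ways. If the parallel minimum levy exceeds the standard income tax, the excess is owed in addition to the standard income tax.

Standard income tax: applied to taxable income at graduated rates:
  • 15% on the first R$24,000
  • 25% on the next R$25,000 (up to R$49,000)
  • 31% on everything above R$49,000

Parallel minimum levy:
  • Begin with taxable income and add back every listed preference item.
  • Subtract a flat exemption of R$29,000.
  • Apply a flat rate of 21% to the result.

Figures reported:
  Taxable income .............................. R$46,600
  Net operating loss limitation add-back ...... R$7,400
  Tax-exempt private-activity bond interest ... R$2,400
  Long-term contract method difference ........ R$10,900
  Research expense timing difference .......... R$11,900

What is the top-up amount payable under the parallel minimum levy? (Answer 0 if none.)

Standard income tax:
  R$24,000 × 15% = R$3,600
  R$22,600 × 25% = R$5,650
  → R$9,250

Parallel minimum levy:
  Adjusted income: R$46,600 + R$7,400 + R$2,400 + R$10,900 + R$11,900 = R$79,200
  Less exemption R$29,000 → base R$50,200
  R$50,200 × 21% = R$10,542

Excess of parallel minimum levy over standard income tax: R$10,542 − R$9,250 = R$1,292.

R$1,292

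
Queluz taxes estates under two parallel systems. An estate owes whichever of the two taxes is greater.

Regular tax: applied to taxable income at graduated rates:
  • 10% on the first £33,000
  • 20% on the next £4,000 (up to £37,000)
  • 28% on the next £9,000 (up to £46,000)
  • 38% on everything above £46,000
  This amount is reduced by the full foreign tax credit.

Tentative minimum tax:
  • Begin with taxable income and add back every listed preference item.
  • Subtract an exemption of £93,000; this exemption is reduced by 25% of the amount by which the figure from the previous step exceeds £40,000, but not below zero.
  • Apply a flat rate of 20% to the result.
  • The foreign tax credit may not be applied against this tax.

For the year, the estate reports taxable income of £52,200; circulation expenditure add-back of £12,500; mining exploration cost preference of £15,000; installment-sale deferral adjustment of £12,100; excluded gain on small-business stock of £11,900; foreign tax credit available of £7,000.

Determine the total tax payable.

£5,325

Regular tax:
  £33,000 × 10% = £3,300
  £4,000 × 20% = £800
  £9,000 × 28% = £2,520
  £6,200 × 38% = £2,356
  → £8,976
  Less foreign tax credit £7,000 → £1,976

Tentative minimum tax:
  Adjusted income: £52,200 + £12,500 + £15,000 + £12,100 + £11,900 = £103,700
  Exemption: £93,000 − 25% × (£103,700 − £40,000) = £93,000 − £15,925 = £77,075
  Base: £103,700 − £77,075 = £26,625
  £26,625 × 20% = £5,325

£5,325 > £1,976, so the tentative minimum tax is the binding amount.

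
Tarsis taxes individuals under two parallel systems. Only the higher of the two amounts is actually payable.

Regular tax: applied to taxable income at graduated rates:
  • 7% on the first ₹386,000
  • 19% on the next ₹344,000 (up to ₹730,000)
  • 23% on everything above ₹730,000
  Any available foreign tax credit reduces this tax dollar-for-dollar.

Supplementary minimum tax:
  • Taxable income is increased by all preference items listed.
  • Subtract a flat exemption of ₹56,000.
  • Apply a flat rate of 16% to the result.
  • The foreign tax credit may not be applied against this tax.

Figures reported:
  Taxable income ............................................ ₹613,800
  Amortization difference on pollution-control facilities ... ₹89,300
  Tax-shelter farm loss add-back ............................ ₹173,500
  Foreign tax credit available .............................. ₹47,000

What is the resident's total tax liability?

Regular tax:
  ₹386,000 × 7% = ₹27,020
  ₹227,800 × 19% = ₹43,282
  → ₹70,302
  Less foreign tax credit ₹47,000 → ₹23,302

Supplementary minimum tax:
  Adjusted income: ₹613,800 + ₹89,300 + ₹173,500 = ₹876,600
  Less exemption ₹56,000 → base ₹820,600
  ₹820,600 × 16% = ₹131,296

₹131,296 > ₹23,302, so the supplementary minimum tax is the binding amount.

₹131,296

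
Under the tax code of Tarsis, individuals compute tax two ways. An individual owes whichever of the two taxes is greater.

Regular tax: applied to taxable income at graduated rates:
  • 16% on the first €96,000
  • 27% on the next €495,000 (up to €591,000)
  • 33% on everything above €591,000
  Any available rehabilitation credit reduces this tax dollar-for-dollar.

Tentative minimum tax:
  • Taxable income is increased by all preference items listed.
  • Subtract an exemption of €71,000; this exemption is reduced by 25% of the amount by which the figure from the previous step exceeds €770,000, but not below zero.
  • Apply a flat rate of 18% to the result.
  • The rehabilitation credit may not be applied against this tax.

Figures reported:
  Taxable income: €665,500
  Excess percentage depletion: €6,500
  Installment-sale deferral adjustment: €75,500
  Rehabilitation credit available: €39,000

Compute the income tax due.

Tentative minimum tax:
  Adjusted income: €665,500 + €6,500 + €75,500 = €747,500
  Exemption: €747,500 ≤ €770,000, so full €71,000 applies
  Base: €747,500 − €71,000 = €676,500
  €676,500 × 18% = €121,770

Regular tax:
  €96,000 × 16% = €15,360
  €495,000 × 27% = €133,650
  €74,500 × 33% = €24,585
  → €173,595
  Less rehabilitation credit €39,000 → €134,595

€134,595 > €121,770, so the regular tax governs.

€134,595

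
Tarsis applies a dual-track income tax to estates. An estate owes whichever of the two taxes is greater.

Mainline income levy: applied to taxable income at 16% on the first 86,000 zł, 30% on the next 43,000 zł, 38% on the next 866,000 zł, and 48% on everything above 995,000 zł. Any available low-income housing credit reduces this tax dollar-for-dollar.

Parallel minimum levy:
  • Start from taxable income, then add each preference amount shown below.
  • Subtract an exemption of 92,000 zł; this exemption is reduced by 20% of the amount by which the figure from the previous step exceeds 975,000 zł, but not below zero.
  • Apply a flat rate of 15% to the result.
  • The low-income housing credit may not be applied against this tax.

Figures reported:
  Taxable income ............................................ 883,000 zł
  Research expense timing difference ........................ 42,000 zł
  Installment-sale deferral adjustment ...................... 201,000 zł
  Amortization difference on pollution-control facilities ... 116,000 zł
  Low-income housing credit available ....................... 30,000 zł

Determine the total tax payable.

283,180 zł

Parallel minimum levy:
  Adjusted income: 883,000 zł + 42,000 zł + 201,000 zł + 116,000 zł = 1,242,000 zł
  Exemption: 92,000 zł − 20% × (1,242,000 zł − 975,000 zł) = 92,000 zł − 53,400 zł = 38,600 zł
  Base: 1,242,000 zł − 38,600 zł = 1,203,400 zł
  1,203,400 zł × 15% = 180,510 zł

Mainline income levy:
  86,000 zł × 16% = 13,760 zł
  43,000 zł × 30% = 12,900 zł
  754,000 zł × 38% = 286,520 zł
  → 313,180 zł
  Less low-income housing credit 30,000 zł → 283,180 zł

283,180 zł > 180,510 zł, so the mainline income levy governs.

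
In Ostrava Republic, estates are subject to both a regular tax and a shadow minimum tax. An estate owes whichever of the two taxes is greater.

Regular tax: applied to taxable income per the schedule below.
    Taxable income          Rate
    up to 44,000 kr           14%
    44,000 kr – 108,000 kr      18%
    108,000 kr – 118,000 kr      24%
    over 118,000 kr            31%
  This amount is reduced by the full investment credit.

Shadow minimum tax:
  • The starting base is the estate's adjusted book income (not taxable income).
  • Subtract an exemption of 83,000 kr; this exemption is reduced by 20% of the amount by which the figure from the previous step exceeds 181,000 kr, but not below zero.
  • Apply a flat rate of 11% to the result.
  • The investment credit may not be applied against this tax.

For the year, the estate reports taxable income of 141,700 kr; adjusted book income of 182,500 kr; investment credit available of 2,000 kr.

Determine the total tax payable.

Shadow minimum tax:
  Base (adjusted book income): 182,500 kr
  Exemption: 83,000 kr − 20% × (182,500 kr − 181,000 kr) = 83,000 kr − 300 kr = 82,700 kr
  Base: 182,500 kr − 82,700 kr = 99,800 kr
  99,800 kr × 11% = 10,978 kr

Regular tax:
  44,000 kr × 14% = 6,160 kr
  64,000 kr × 18% = 11,520 kr
  10,000 kr × 24% = 2,400 kr
  23,700 kr × 31% = 7,347 kr
  → 27,427 kr
  Less investment credit 2,000 kr → 25,427 kr

25,427 kr > 10,978 kr, so the regular tax governs.

25,427 kr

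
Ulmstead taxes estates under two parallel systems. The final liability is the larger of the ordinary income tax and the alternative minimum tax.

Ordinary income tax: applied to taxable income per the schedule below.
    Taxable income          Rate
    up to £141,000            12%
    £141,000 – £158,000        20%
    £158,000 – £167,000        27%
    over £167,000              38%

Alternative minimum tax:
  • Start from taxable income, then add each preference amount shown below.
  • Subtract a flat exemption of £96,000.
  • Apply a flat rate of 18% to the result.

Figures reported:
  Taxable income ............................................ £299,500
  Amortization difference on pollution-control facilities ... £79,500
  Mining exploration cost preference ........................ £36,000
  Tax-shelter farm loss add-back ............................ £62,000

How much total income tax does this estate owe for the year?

Ordinary income tax:
  £141,000 × 12% = £16,920
  £17,000 × 20% = £3,400
  £9,000 × 27% = £2,430
  £132,500 × 38% = £50,350
  → £73,100

Alternative minimum tax:
  Adjusted income: £299,500 + £79,500 + £36,000 + £62,000 = £477,000
  Less exemption £96,000 → base £381,000
  £381,000 × 18% = £68,580

£73,100 > £68,580, so the ordinary income tax governs.

£73,100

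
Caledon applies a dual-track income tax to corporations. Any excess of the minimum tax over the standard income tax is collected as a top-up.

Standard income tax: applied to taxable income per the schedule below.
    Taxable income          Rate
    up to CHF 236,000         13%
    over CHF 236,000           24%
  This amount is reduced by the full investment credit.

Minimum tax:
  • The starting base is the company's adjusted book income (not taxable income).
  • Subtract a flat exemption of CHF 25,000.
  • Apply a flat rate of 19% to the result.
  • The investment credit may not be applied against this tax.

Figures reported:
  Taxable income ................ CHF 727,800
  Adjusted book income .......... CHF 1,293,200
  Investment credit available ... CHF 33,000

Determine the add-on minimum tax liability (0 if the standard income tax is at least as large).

CHF 125,246

Minimum tax:
  Base (adjusted book income): CHF 1,293,200
  Less exemption CHF 25,000 → base CHF 1,268,200
  CHF 1,268,200 × 19% = CHF 240,958

Standard income tax:
  CHF 236,000 × 13% = CHF 30,680
  CHF 491,800 × 24% = CHF 118,032
  → CHF 148,712
  Less investment credit CHF 33,000 → CHF 115,712

Excess of minimum tax over standard income tax: CHF 240,958 − CHF 115,712 = CHF 125,246.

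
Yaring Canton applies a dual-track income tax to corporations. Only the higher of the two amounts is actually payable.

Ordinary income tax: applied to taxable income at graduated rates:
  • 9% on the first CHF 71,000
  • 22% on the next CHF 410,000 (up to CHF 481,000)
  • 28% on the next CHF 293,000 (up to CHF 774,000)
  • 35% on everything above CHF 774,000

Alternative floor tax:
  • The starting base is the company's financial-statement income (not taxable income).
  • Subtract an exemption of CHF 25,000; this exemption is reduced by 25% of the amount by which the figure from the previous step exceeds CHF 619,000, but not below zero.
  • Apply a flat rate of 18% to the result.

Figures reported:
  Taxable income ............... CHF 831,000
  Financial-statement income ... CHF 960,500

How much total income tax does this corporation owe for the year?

CHF 198,580

Ordinary income tax:
  CHF 71,000 × 9% = CHF 6,390
  CHF 410,000 × 22% = CHF 90,200
  CHF 293,000 × 28% = CHF 82,040
  CHF 57,000 × 35% = CHF 19,950
  → CHF 198,580

Alternative floor tax:
  Base (financial-statement income): CHF 960,500
  Exemption: 25% × (CHF 960,500 − CHF 619,000) = CHF 85,375 ≥ CHF 25,000, so the exemption is fully phased out
  Base: CHF 960,500 − CHF 0 = CHF 960,500
  CHF 960,500 × 18% = CHF 172,890

CHF 198,580 > CHF 172,890, so the ordinary income tax governs.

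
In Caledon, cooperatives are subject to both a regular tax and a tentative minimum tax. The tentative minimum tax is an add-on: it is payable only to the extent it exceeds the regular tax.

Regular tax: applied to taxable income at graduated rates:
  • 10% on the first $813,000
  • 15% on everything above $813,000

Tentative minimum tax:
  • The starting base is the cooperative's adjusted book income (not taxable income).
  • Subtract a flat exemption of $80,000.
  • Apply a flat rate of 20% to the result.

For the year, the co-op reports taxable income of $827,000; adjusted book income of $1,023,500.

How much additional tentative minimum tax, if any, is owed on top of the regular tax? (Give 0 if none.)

Tentative minimum tax:
  Base (adjusted book income): $1,023,500
  Less exemption $80,000 → base $943,500
  $943,500 × 20% = $188,700

Regular tax:
  $813,000 × 10% = $81,300
  $14,000 × 15% = $2,100
  → $83,400

Excess of tentative minimum tax over regular tax: $188,700 − $83,400 = $105,300.

$105,300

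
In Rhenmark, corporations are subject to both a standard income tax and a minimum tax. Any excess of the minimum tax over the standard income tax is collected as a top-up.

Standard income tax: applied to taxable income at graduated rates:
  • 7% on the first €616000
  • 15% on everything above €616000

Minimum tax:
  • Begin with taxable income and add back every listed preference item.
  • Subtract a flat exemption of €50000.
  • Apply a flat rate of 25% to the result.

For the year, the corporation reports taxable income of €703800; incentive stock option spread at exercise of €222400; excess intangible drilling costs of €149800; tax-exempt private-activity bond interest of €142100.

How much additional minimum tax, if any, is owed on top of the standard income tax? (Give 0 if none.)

€235735

Minimum tax:
  Adjusted income: €703800 + €222400 + €149800 + €142100 = €1218100
  Less exemption €50000 → base €1168100
  €1168100 × 25% = €292025

Standard income tax:
  €616000 × 7% = €43120
  €87800 × 15% = €13170
  → €56290

Excess of minimum tax over standard income tax: €292025 − €56290 = €235735.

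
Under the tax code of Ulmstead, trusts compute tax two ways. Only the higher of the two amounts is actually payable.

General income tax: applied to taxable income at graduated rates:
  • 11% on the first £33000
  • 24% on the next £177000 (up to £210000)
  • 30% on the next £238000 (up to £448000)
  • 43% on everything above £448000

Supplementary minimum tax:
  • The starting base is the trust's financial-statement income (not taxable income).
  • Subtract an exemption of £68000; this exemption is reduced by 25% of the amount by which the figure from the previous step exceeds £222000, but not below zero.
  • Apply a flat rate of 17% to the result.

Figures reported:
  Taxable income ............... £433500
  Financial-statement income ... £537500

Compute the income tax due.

General income tax:
  £33000 × 11% = £3630
  £177000 × 24% = £42480
  £223500 × 30% = £67050
  → £113160

Supplementary minimum tax:
  Base (financial-statement income): £537500
  Exemption: 25% × (£537500 − £222000) = £78875 ≥ £68000, so the exemption is fully phased out
  Base: £537500 − £0 = £537500
  £537500 × 17% = £91375

£113160 > £91375, so the general income tax governs.

£113160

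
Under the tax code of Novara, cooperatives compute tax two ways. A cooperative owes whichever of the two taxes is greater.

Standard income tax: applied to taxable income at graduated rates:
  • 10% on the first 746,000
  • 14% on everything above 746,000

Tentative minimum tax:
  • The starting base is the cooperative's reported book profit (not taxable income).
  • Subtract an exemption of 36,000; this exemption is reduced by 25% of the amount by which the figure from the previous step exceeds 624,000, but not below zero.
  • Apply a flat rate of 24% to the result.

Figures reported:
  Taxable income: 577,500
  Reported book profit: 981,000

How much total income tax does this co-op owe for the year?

235,440

Standard income tax:
  577,500 × 10% = 57,750

Tentative minimum tax:
  Base (reported book profit): 981,000
  Exemption: 25% × (981,000 − 624,000) = 89,250 ≥ 36,000, so the exemption is fully phased out
  Base: 981,000 − 0 = 981,000
  981,000 × 24% = 235,440

235,440 > 57,750, so the tentative minimum tax is the binding amount.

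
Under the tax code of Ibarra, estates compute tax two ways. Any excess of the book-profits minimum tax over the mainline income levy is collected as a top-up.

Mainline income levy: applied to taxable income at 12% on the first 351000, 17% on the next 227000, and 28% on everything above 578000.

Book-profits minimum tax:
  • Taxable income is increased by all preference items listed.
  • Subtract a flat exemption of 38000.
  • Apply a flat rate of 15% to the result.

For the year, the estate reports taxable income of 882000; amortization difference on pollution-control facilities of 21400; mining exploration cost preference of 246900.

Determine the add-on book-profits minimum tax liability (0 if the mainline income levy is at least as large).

Book-profits minimum tax:
  Adjusted income: 882000 + 21400 + 246900 = 1150300
  Less exemption 38000 → base 1112300
  1112300 × 15% = 166845

Mainline income levy:
  351000 × 12% = 42120
  227000 × 17% = 38590
  304000 × 28% = 85120
  → 165830

Excess of book-profits minimum tax over mainline income levy: 166845 − 165830 = 1015.

1015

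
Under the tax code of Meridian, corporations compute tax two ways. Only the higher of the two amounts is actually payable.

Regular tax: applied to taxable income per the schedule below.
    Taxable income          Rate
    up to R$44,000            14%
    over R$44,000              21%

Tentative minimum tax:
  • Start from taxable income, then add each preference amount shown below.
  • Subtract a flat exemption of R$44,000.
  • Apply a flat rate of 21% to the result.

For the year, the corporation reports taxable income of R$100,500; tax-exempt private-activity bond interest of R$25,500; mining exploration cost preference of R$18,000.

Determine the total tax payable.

R$21,000

Regular tax:
  R$44,000 × 14% = R$6,160
  R$56,500 × 21% = R$11,865
  → R$18,025

Tentative minimum tax:
  Adjusted income: R$100,500 + R$25,500 + R$18,000 = R$144,000
  Less exemption R$44,000 → base R$100,000
  R$100,000 × 21% = R$21,000

R$21,000 > R$18,025, so the tentative minimum tax is the binding amount.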